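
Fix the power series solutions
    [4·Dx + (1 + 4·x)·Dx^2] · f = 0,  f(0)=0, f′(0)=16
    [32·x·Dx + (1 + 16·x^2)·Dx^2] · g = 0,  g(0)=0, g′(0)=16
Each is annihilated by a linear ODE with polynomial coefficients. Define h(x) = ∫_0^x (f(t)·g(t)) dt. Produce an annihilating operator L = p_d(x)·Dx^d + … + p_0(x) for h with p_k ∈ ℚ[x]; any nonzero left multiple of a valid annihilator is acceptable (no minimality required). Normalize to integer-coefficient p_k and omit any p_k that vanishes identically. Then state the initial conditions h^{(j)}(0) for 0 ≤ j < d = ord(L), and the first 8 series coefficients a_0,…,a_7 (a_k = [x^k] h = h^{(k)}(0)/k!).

L = (1536 + 11264·x + 81920·x^2 + 638976·x^3 + 1966080·x^4 + 3407872·x^5 + 4194304·x^7)·Dx^2 + (288 + 7936·x + 78848·x^2 + 495616·x^3 + 2228224·x^4 + 6094848·x^5 + 9175040·x^6 + 3145728·x^7 + 14680064·x^8)·Dx^3 + (48 + 1024·x + 12288·x^2 + 79872·x^3 + 368640·x^4 + 1277952·x^5 + 3145728·x^6 + 4718592·x^7 + 3145728·x^8 + 8388608·x^9)·Dx^4 + (5 + 72·x + 592·x^2 + 3584·x^3 + 16896·x^4 + 61440·x^5 + 172032·x^6 + 393216·x^7 + 589824·x^8 + 524288·x^9 + 1048576·x^10)·Dx^5  (order 5).
h: a_k = 0, 0, 0, 256/3, -128, 0, -2048/9, 851968/315, …
ICs: h(0) = 0, h′(0) = 0, h′′(0) = 0, h′′′(0) = 512, h′′′′(0) = -3072.

f: a_k = 0, 16, -32, 256/3, -256, 4096/5, -8192/3, 65536/7, …
g: a_k = 0, 16, 0, -256/3, 0, 4096/5, 0, -65536/7, …
f·g: L₀ = L_f ⊗_s L_g, ord ≤ 2·2.
h=∫₀ˣh₀: take L = L₀·Dx.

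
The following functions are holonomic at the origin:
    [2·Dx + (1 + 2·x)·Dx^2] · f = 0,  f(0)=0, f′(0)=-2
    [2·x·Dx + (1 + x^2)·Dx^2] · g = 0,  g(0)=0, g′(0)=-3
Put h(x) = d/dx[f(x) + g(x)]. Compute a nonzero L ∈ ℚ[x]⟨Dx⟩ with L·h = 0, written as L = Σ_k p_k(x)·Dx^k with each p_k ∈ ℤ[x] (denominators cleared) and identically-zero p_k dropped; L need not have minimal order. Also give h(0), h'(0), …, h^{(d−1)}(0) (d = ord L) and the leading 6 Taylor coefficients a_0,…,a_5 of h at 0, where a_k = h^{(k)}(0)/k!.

f: a_k = 0, -2, 2, -8/3, 4, -32/5, …
g: a_k = 0, -3, 0, 1, 0, -3/5, …
L₀ := lclm(L_f,L_g); ord L₀ ≤ 2+2.
Differentiate: ansatz ord ≤ ord L₀ ⇒ L.
L = (-2 - 12·x + 6·x^2 + 4·x^3) + (-5 - 4·x - 9·x^2 + 12·x^3 + 8·x^4)·Dx + (-1 - x + 2·x^2 + x^3 + 3·x^4 + 2·x^5)·Dx^2  (order 2).
h: a_k = -5, 4, -5, 16, -35, 64, …
ICs: h(0) = -5, h′(0) = 4.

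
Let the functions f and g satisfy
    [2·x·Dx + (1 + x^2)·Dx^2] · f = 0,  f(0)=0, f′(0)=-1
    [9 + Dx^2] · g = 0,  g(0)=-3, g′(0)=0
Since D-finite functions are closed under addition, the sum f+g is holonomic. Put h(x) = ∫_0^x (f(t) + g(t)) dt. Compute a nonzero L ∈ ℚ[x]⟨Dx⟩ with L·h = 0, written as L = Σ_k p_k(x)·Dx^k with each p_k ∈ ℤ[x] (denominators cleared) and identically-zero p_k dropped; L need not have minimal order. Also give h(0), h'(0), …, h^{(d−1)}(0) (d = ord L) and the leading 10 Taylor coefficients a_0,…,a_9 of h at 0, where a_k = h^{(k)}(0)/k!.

L = (-54·x + 540·x^3 + 162·x^5)·Dx^2 + (63 + 279·x^2 + 297·x^4 + 81·x^6)·Dx^3 + (-6·x + 60·x^3 + 18·x^5)·Dx^4 + (7 + 31·x^2 + 33·x^4 + 9·x^6)·Dx^5  (order 5).
h: a_k = 0, -3, -1/2, 9/2, 1/12, -81/40, -1/30, 243/560, 1/56, -243/4480, …
ICs: h(0) = 0, h′(0) = -3, h′′(0) = -1, h′′′(0) = 27, h′′′′(0) = 2.

f: a_k = 0, -1, 0, 1/3, 0, -1/5, 0, 1/7, 0, -1/9, …
g: a_k = -3, 0, 27/2, 0, -81/8, 0, 243/80, 0, -2187/4480, 0, …
h₀=f+g: left-lcm gives L₀, ord ≤ 4.
h=∫h₀ ⇒ L = L₀·Dx.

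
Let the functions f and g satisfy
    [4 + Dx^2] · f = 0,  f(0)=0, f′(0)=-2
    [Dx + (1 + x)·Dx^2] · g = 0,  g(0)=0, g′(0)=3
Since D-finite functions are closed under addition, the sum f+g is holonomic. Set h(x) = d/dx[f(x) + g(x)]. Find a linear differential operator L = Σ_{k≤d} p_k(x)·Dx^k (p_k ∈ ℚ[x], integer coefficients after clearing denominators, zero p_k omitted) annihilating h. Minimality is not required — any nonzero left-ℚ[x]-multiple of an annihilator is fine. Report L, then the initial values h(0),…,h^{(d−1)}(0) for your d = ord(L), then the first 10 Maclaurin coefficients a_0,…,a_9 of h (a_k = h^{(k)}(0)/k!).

f: a_k = 0, -2, 0, 4/3, 0, -4/15, 0, 8/315, 0, -4/2835, …
g: a_k = 0, 3, -3/2, 1, -3/4, 3/5, -1/2, 3/7, -3/8, 1/3, …
f+g: L₀ = lclm(L_f,L_g), ord ≤ 2+2.
h=h₀': d/dx-closure on L₀ ⇒ L.
L = (20 + 16·x + 8·x^2) + (12 + 28·x + 24·x^2 + 8·x^3)·Dx + (5 + 4·x + 2·x^2)·Dx^2 + (3 + 7·x + 6·x^2 + 2·x^3)·Dx^3  (order 3).
h: a_k = 1, -3, 7, -3, 5/3, -3, 143/45, -3, 941/315, -3, …
ICs: h(0) = 1, h′(0) = -3, h′′(0) = 14.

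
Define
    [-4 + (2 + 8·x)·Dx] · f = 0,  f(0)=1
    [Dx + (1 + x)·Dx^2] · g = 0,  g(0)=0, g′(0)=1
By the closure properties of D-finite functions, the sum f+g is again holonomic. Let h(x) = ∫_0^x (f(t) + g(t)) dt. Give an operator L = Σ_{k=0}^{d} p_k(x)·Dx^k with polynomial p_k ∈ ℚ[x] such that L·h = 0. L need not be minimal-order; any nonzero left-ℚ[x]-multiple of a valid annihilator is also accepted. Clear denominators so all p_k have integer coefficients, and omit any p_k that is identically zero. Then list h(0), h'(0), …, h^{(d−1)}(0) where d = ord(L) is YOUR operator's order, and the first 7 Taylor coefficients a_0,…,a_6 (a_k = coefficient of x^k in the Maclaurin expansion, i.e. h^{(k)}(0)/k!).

f: a_k = 1, 2, -2, 4, -10, 28, -84, …
g: a_k = 0, 1, -1/2, 1/3, -1/4, 1/5, -1/6, …
Weyl lclm of L_f,L_g ⇒ L₀ (ord ≤ 3).
Integrate: L := L₀·Dx.
L = (-8 + 4·x)·Dx^2 + (-10 - 8·x + 20·x^2)·Dx^3 + (-1 - 3·x + 6·x^2 + 8·x^3)·Dx^4  (order 4).
h: a_k = 0, 1, 3/2, -5/6, 13/12, -41/20, 47/10, …
ICs: h(0) = 0, h′(0) = 1, h′′(0) = 3, h′′′(0) = -5.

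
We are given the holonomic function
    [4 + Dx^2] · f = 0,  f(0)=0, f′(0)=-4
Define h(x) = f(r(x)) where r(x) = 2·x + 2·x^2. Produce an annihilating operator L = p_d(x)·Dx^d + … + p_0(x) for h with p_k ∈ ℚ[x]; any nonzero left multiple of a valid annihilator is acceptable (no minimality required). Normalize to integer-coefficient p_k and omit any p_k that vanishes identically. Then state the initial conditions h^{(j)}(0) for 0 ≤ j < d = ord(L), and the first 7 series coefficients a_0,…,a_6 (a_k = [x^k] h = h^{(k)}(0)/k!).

L = (16 + 96·x + 192·x^2 + 128·x^3) - 2·Dx + (1 + 2·x)·Dx^2  (order 2).
h: a_k = 0, -8, -8, 64/3, 64, 704/15, -64, …
ICs: h(0) = 0, h′(0) = -8.

f: a_k = 0, -4, 0, 8/3, 0, -8/15, 0, …
L₀ from L_f via x↦r, Dx↦r'^{-1}Dx.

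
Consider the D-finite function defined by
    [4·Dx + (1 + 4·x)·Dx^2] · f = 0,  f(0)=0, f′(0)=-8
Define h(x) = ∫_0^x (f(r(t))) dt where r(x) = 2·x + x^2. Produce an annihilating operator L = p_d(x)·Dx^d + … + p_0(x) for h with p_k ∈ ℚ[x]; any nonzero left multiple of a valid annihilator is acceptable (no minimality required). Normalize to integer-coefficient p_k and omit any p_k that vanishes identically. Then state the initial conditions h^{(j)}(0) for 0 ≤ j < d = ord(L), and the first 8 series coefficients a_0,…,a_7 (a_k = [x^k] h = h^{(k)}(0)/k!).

L = (7 + 8·x + 4·x^2)·Dx^2 + (1 + 9·x + 12·x^2 + 4·x^3)·Dx^3  (order 3).
h: a_k = 0, 0, -8, 56/3, -208/3, 1552/5, -23168/15, 24704/3, …
ICs: h(0) = 0, h′(0) = 0, h′′(0) = -16.

f: a_k = 0, -8, 16, -128/3, 128, -2048/5, 4096/3, -32768/7, …
Change of var in L_f (x↦r) gives L₀.
h=∫₀ˣh₀: take L = L₀·Dx.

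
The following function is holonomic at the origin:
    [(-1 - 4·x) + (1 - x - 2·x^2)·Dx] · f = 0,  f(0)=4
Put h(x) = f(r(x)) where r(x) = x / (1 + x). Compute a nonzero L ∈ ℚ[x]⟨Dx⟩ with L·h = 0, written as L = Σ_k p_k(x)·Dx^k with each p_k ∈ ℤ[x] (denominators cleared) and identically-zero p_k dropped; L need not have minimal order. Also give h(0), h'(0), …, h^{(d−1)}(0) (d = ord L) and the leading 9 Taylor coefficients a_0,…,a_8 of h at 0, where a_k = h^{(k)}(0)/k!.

L = (1 + 5·x) + (-1 - 2·x + x^2 + 2·x^3)·Dx  (order 1).
h: a_k = 4, 4, 8, 0, 16, -16, 48, -80, 176, …
ICs: h(0) = 4.

f: a_k = 4, 4, 12, 20, 44, 84, 172, 340, 684, …
L₀ from L_f via x↦r, Dx↦r'^{-1}Dx.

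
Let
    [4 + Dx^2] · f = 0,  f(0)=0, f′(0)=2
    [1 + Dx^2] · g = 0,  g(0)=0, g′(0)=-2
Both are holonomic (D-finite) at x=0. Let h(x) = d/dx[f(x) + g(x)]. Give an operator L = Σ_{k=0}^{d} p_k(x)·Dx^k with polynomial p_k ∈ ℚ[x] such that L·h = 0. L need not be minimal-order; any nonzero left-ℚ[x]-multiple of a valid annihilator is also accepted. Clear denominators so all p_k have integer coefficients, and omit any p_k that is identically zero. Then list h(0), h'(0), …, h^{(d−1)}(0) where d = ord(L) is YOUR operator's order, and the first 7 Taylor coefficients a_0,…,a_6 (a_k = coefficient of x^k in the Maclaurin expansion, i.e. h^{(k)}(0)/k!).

f: a_k = 0, 2, 0, -4/3, 0, 4/15, 0, …
g: a_k = 0, -2, 0, 1/3, 0, -1/60, 0, …
Weyl lclm of L_f,L_g ⇒ L₀ (ord ≤ 4).
h=h₀': d/dx-closure on L₀ ⇒ L.
L = 4 + 5·Dx^2 + Dx^4  (order 4).
h: a_k = 0, 0, -3, 0, 5/4, 0, -7/40, …
ICs: h(0) = 0, h′(0) = 0, h′′(0) = -6, h′′′(0) = 0.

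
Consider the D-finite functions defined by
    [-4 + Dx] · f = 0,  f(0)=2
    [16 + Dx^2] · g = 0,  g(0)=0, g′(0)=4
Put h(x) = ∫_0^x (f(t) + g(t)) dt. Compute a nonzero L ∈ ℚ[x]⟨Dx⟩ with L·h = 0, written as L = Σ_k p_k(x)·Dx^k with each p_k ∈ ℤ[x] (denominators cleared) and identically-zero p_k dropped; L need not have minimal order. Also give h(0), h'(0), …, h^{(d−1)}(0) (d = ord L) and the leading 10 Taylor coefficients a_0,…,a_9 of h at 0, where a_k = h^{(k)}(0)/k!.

f: a_k = 2, 8, 16, 64/3, 64/3, 256/15, 512/45, 2048/315, 1024/315, 4096/2835, …
g: a_k = 0, 4, 0, -32/3, 0, 128/15, 0, -1024/315, 0, 2048/2835, …
Weyl lclm of L_f,L_g ⇒ L₀ (ord ≤ 3).
Integrate: L := L₀·Dx.
L = -64·Dx + 16·Dx^2 - 4·Dx^3 + Dx^4  (order 4).
h: a_k = 0, 2, 6, 16/3, 8/3, 64/15, 64/15, 512/315, 128/315, 1024/2835, …
ICs: h(0) = 0, h′(0) = 2, h′′(0) = 12, h′′′(0) = 32.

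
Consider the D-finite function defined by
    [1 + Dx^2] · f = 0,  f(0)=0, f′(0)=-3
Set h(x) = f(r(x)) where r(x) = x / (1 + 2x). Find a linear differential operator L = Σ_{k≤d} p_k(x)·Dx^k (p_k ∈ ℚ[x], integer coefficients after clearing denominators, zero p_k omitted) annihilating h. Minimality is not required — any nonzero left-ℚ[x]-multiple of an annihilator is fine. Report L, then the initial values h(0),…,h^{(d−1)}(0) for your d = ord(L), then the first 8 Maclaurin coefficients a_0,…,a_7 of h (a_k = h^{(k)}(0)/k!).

L = 1 + (4 + 24·x + 48·x^2 + 32·x^3)·Dx + (1 + 8·x + 24·x^2 + 32·x^3 + 16·x^4)·Dx^2  (order 2).
h: a_k = 0, -3, 6, -23/2, 21, -1441/40, 225/4, -123479/1680, …
ICs: h(0) = 0, h′(0) = -3.

f: a_k = 0, -3, 0, 1/2, 0, -1/40, 0, 1/1680, …
h₀=f(r): pull back L_f along r ⇒ L₀.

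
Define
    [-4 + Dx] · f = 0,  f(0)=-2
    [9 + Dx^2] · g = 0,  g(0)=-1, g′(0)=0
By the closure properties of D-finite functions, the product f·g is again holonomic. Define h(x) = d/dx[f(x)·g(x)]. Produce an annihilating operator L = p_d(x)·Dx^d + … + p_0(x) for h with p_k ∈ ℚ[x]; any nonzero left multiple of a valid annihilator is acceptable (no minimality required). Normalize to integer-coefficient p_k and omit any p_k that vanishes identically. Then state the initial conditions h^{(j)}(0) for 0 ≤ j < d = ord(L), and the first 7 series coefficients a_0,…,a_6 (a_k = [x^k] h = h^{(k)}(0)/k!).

L = 25 - 8·Dx + Dx^2  (order 2).
h: a_k = 8, 14, -44, -527/3, -779/3, -11753/60, -4031/90, …
ICs: h(0) = 8, h′(0) = 14.

f: a_k = -2, -8, -16, -64/3, -64/3, -256/15, -512/45, …
g: a_k = -1, 0, 9/2, 0, -27/8, 0, 81/80, …
f·g: L₀ = L_f ⊗_s L_g, ord ≤ 1·2.
h₀' ⇒ L via d/dx closure of L₀.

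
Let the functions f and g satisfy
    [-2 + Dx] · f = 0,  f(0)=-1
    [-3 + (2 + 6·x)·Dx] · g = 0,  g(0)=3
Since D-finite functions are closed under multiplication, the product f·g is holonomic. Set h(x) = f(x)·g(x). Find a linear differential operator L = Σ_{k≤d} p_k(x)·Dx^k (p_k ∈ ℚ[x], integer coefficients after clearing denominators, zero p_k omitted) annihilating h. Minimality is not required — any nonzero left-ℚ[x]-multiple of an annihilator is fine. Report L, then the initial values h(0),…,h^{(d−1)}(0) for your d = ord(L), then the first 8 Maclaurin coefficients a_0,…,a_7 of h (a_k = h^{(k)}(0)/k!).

L = (-7 - 12·x) + (2 + 6·x)·Dx  (order 1).
h: a_k = -3, -21/2, -93/8, -181/16, -241/128, -13279/1280, 276497/15360, -9930589/215040, …
ICs: h(0) = -3.

f: a_k = -1, -2, -2, -4/3, -2/3, -4/15, -4/45, -8/315, …
g: a_k = 3, 9/2, -27/8, 81/16, -1215/128, 5103/256, -45927/1024, 216513/2048, …
L₀ := L_f ⊗_s L_g (sym. prod.), ord ≤ 1.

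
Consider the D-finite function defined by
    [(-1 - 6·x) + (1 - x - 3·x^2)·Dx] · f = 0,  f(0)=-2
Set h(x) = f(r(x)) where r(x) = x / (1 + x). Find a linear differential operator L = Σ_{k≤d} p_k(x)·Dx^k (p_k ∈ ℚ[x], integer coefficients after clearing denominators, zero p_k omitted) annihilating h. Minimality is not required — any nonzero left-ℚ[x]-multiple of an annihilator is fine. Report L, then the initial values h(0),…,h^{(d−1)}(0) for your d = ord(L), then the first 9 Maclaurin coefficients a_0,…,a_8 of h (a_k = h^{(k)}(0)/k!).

L = (1 + 7·x) + (-1 - 2·x + 2·x^2 + 3·x^3)·Dx  (order 1).
h: a_k = -2, -2, -6, 0, -18, 18, -72, 126, -342, …
ICs: h(0) = -2.

f: a_k = -2, -2, -8, -14, -38, -80, -194, -434, -1016, …
L₀ from L_f via x↦r, Dx↦r'^{-1}Dx.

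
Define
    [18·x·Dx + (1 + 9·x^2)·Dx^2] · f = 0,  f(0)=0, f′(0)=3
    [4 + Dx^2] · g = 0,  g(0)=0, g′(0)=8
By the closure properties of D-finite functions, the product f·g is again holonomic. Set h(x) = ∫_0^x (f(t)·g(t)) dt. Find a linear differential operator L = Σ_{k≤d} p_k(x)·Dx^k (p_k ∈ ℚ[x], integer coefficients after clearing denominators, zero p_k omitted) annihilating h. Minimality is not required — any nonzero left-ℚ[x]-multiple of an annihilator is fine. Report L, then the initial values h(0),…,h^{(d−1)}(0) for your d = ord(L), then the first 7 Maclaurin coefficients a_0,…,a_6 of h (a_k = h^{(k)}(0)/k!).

f: a_k = 0, 3, 0, -9, 0, 243/5, 0, …
g: a_k = 0, 8, 0, -16/3, 0, 16/15, 0, …
h₀=f·g: eliminate ⇒ L₀, order ≤ 2·2.
Integrate: L := L₀·Dx.
L = (2080 + 50256·x^2 + 89424·x^4 + 186624·x^6 + 419904·x^8)·Dx + (3168·x + 38880·x^3 + 139968·x^5 + 419904·x^7)·Dx^2 + (572 + 13788·x^2 + 33048·x^4 + 93312·x^6 + 209952·x^8)·Dx^3 + (792·x + 9720·x^3 + 34992·x^5 + 104976·x^7)·Dx^4 + (13 + 306·x^2 + 2673·x^4 + 11664·x^6 + 26244·x^8)·Dx^5  (order 5).
h: a_k = 0, 0, 0, 8, 0, -88/5, 0, …
ICs: h(0) = 0, h′(0) = 0, h′′(0) = 0, h′′′(0) = 48, h′′′′(0) = 0.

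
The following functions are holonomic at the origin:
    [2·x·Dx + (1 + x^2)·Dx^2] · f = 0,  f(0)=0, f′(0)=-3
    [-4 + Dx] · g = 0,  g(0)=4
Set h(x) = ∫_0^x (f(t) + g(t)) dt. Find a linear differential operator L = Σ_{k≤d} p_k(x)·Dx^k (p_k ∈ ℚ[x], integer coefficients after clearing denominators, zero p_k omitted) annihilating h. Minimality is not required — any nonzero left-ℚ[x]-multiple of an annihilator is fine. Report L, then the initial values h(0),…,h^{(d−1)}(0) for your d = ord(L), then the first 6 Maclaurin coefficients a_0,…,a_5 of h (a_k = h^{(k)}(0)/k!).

f: a_k = 0, -3, 0, 1, 0, -3/5, …
g: a_k = 4, 16, 32, 128/3, 128/3, 512/15, …
Sum ⇒ L₀ = lclm(L_f,L_g) in ℚ(x)⟨Dx⟩.
h=∫h₀ ⇒ L = L₀·Dx.
L = (4 - 16·x - 12·x^2 - 16·x^3)·Dx^2 + (-9 - 13·x^2 - 8·x^4)·Dx^3 + (2 + x + 4·x^2 + x^3 + 2·x^4)·Dx^4  (order 4).
h: a_k = 0, 4, 13/2, 32/3, 131/12, 128/15, …
ICs: h(0) = 0, h′(0) = 4, h′′(0) = 13, h′′′(0) = 64.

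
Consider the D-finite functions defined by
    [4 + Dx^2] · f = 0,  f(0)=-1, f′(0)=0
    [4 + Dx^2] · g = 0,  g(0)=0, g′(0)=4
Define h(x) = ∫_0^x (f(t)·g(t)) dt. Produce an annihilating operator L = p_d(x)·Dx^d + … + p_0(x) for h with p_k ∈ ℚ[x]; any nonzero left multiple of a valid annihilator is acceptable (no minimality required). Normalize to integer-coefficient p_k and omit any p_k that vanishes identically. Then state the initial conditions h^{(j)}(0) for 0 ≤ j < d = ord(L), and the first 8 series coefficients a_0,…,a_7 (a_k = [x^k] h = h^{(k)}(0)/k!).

L = 16·Dx^2 + Dx^4  (order 4).
h: a_k = 0, 0, -2, 0, 8/3, 0, -64/45, 0, …
ICs: h(0) = 0, h′(0) = 0, h′′(0) = -4, h′′′(0) = 0.

f: a_k = -1, 0, 2, 0, -2/3, 0, 4/45, 0, …
g: a_k = 0, 4, 0, -8/3, 0, 8/15, 0, -16/315, …
f·g: L₀ = L_f ⊗_s L_g, ord ≤ 2·2.
Integrate: L := L₀·Dx.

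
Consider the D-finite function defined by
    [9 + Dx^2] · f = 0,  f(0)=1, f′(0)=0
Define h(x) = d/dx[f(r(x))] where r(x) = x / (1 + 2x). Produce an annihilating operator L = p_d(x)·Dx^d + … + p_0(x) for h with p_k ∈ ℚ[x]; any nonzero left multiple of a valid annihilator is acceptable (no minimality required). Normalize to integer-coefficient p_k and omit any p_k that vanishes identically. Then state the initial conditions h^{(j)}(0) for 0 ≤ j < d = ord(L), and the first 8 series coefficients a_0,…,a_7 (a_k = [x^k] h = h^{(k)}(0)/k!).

L = (33 + 96·x + 96·x^2) + (12 + 72·x + 144·x^2 + 96·x^3)·Dx + (1 + 8·x + 24·x^2 + 32·x^3 + 16·x^4)·Dx^2  (order 2).
h: a_k = 0, -9, 54, -405/2, 585, -54243/40, 47061/20, -188955/112, …
ICs: h(0) = 0, h′(0) = -9.

f: a_k = 1, 0, -9/2, 0, 27/8, 0, -81/80, 0, …
Substitute x→r, Dx→(1/r')Dx; clear ⇒ L₀.
h₀' ⇒ L via d/dx closure of L₀.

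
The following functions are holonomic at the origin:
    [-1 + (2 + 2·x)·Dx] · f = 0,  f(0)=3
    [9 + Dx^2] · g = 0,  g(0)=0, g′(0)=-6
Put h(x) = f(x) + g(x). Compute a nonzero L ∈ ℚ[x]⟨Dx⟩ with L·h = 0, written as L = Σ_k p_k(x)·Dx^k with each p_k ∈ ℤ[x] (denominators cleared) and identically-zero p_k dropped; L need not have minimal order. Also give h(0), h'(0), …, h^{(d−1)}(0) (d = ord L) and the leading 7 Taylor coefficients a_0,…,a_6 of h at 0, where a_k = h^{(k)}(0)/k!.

f: a_k = 3, 3/2, -3/8, 3/16, -15/128, 21/256, -63/1024, …
g: a_k = 0, -6, 0, 9, 0, -81/20, 0, …
L₀ := lclm(L_f,L_g); ord L₀ ≤ 1+2.
L = (-351 - 648·x - 324·x^2) + (630 + 1926·x + 1944·x^2 + 648·x^3)·Dx + (-39 - 72·x - 36·x^2)·Dx^2 + (70 + 214·x + 216·x^2 + 72·x^3)·Dx^3  (order 3).
h: a_k = 3, -9/2, -3/8, 147/16, -15/128, -5079/1280, -63/1024, …
ICs: h(0) = 3, h′(0) = -9/2, h′′(0) = -3/4.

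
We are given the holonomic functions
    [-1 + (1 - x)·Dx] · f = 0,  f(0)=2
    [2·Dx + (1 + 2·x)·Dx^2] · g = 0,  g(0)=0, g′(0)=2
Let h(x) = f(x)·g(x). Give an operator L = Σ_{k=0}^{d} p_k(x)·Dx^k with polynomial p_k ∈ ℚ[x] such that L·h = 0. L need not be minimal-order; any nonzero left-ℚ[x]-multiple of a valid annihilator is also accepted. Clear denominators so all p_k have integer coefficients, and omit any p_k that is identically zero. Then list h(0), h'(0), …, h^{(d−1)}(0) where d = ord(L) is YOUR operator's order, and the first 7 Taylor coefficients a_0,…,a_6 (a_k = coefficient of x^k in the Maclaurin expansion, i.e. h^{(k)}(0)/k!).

L = 2 + 6·x·Dx + (-1 - x + 2·x^2)·Dx^2  (order 2).
h: a_k = 0, 4, 0, 16/3, -8/3, 152/15, -56/5, …
ICs: h(0) = 0, h′(0) = 4.

f: a_k = 2, 2, 2, 2, 2, 2, 2, …
g: a_k = 0, 2, -2, 8/3, -4, 32/5, -32/3, …
Sym-product of L_f,L_g gives L₀ (≤ ord 2).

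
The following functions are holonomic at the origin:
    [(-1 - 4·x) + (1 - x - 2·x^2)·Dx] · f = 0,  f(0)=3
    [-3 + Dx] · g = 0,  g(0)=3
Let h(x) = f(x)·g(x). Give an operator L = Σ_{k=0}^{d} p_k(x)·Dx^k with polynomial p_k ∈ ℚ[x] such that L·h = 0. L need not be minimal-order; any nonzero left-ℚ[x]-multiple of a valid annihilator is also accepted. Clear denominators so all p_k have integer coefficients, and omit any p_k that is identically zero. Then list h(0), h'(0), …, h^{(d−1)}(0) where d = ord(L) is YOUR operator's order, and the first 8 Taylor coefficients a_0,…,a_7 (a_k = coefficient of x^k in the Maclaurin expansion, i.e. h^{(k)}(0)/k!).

f: a_k = 3, 3, 9, 15, 33, 63, 129, 255, …
g: a_k = 3, 9, 27/2, 27/2, 81/8, 243/40, 243/80, 729/560, …
L₀ := L_f ⊗_s L_g (sym. prod.), ord ≤ 1.
L = (4 + x - 6·x^2) + (-1 + x + 2·x^2)·Dx  (order 1).
h: a_k = 9, 36, 189/2, 207, 3411/8, 4293/5, 137637/80, 963639/280, …
ICs: h(0) = 9.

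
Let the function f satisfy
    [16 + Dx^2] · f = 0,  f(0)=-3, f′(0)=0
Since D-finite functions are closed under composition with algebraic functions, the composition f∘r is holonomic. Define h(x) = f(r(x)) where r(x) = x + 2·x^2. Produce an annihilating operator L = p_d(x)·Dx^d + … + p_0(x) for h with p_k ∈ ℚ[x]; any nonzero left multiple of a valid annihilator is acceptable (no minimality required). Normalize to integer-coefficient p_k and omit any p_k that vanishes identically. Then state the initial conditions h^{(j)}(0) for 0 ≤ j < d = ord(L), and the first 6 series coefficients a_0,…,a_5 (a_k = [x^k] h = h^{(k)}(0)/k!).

f: a_k = -3, 0, 24, 0, -32, 0, …
h₀=f(r): pull back L_f along r ⇒ L₀.
L = (16 + 192·x + 768·x^2 + 1024·x^3) - 4·Dx + (1 + 4·x)·Dx^2  (order 2).
h: a_k = -3, 0, 24, 96, 64, -256, …
ICs: h(0) = -3, h′(0) = 0.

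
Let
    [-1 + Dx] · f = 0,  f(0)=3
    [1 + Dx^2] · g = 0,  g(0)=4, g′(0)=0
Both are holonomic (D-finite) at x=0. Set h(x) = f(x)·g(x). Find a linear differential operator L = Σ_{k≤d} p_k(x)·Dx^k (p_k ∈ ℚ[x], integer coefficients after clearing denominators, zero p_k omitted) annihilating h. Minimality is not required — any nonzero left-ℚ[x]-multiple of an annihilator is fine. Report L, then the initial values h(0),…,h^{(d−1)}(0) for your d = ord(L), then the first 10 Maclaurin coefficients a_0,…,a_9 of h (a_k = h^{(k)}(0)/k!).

L = 2 - 2·Dx + Dx^2  (order 2).
h: a_k = 12, 12, 0, -4, -2, -2/5, 0, 2/105, 1/210, 1/1890, …
ICs: h(0) = 12, h′(0) = 12.

f: a_k = 3, 3, 3/2, 1/2, 1/8, 1/40, 1/240, 1/1680, 1/13440, 1/120960, …
g: a_k = 4, 0, -2, 0, 1/6, 0, -1/180, 0, 1/10080, 0, …
f·g: L₀ = L_f ⊗_s L_g, ord ≤ 1·2.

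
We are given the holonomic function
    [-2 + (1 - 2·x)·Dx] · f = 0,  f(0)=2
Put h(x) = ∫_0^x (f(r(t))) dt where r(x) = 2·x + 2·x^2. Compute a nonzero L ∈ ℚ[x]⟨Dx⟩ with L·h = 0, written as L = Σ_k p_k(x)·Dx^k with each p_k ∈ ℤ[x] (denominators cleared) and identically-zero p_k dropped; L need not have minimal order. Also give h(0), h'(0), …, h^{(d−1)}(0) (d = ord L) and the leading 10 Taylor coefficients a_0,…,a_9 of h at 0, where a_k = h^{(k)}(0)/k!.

L = (4 + 8·x)·Dx + (-1 + 4·x + 4·x^2)·Dx^2  (order 2).
h: a_k = 0, 2, 4, 40/3, 48, 928/5, 2240/3, 21632/7, 13056, 504320/9, …
ICs: h(0) = 0, h′(0) = 2.

f: a_k = 2, 4, 8, 16, 32, 64, 128, 256, 512, 1024, …
Change of var in L_f (x↦r) gives L₀.
∫: right-multiply L₀ by Dx.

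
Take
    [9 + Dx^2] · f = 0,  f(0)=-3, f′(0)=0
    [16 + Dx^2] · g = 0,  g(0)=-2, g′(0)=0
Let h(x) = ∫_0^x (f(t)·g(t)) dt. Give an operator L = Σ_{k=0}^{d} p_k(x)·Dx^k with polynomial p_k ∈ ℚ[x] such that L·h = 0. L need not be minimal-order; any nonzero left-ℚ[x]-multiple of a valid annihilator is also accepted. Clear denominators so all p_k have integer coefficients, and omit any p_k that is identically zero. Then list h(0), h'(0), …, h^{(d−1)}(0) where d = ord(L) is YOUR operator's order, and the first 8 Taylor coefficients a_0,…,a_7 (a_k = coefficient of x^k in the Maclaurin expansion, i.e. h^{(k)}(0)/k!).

f: a_k = -3, 0, 27/2, 0, -81/8, 0, 243/80, 0, …
g: a_k = -2, 0, 16, 0, -64/3, 0, 512/45, 0, …
Product ⇒ symmetric product L₀, ord ≤ 4.
h=∫h₀ ⇒ L = L₀·Dx.
L = 49·Dx + 50·Dx^3 + Dx^5  (order 5).
h: a_k = 0, 6, 0, -25, 0, 1201/20, 0, -11765/168, …
ICs: h(0) = 0, h′(0) = 6, h′′(0) = 0, h′′′(0) = -150, h′′′′(0) = 0.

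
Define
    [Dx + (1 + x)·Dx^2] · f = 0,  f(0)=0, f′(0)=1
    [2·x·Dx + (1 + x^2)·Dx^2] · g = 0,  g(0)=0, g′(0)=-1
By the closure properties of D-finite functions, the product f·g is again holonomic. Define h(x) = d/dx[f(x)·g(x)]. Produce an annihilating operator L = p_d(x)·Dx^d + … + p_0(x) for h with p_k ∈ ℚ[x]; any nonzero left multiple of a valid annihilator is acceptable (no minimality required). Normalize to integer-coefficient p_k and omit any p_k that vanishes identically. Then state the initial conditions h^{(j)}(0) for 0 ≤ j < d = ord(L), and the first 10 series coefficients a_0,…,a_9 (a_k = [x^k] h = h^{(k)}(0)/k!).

f: a_k = 0, 1, -1/2, 1/3, -1/4, 1/5, -1/6, 1/7, -1/8, 1/9, …
g: a_k = 0, -1, 0, 1/3, 0, -1/5, 0, 1/7, 0, -1/9, …
f·g: L₀ = L_f ⊗_s L_g, ord ≤ 2·2.
h=h₀': d/dx-closure on L₀ ⇒ L.
L = (24 + 44·x + 80·x^2 + 156·x^3 + 120·x^4 + 52·x^5 + 4·x^7) + (18 + 124·x + 308·x^2 + 484·x^3 + 544·x^4 + 372·x^5 + 140·x^6 + 12·x^7 + 14·x^8)·Dx + (12 + 64·x + 192·x^2 + 312·x^3 + 360·x^4 + 312·x^5 + 192·x^6 + 72·x^7 + 12·x^8 + 8·x^9)·Dx^2 + (5 + 18·x + 37·x^2 + 56·x^3 + 66·x^4 + 60·x^5 + 42·x^6 + 24·x^7 + 9·x^8 + 2·x^9 + x^10)·Dx^3  (order 3).
h: a_k = 0, -2, 3/2, 0, 5/12, -26/15, 77/60, 0, 121/280, -526/315, …
ICs: h(0) = 0, h′(0) = -2, h′′(0) = 3.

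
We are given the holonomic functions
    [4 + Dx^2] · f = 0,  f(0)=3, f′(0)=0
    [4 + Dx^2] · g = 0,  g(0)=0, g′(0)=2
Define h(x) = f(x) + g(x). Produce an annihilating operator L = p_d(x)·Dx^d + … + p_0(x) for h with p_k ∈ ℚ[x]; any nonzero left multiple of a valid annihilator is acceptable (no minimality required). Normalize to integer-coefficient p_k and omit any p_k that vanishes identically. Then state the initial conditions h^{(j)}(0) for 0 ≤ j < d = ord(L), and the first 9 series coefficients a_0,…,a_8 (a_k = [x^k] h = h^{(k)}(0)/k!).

L = 4 + Dx^2  (order 2).
h: a_k = 3, 2, -6, -4/3, 2, 4/15, -4/15, -8/315, 2/105, …
ICs: h(0) = 3, h′(0) = 2.

f: a_k = 3, 0, -6, 0, 2, 0, -4/15, 0, 2/105, …
g: a_k = 0, 2, 0, -4/3, 0, 4/15, 0, -8/315, 0, …
L₀ := lclm(L_f,L_g); ord L₀ ≤ 2+2.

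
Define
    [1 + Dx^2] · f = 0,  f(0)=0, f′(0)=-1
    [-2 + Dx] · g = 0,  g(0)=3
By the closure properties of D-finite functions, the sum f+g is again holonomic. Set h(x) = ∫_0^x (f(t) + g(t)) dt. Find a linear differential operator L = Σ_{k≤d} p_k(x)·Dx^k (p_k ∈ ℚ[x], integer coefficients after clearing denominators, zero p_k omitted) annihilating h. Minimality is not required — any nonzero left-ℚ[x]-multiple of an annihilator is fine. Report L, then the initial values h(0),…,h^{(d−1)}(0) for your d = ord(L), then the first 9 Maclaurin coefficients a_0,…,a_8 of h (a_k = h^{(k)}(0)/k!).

f: a_k = 0, -1, 0, 1/6, 0, -1/120, 0, 1/5040, 0, …
g: a_k = 3, 6, 6, 4, 2, 4/5, 4/15, 8/105, 2/105, …
Weyl lclm of L_f,L_g ⇒ L₀ (ord ≤ 3).
Integrate: L := L₀·Dx.
L = -2·Dx + Dx^2 - 2·Dx^3 + Dx^4  (order 4).
h: a_k = 0, 3, 5/2, 2, 25/24, 2/5, 19/144, 4/105, 11/1152, …
ICs: h(0) = 0, h′(0) = 3, h′′(0) = 5, h′′′(0) = 12.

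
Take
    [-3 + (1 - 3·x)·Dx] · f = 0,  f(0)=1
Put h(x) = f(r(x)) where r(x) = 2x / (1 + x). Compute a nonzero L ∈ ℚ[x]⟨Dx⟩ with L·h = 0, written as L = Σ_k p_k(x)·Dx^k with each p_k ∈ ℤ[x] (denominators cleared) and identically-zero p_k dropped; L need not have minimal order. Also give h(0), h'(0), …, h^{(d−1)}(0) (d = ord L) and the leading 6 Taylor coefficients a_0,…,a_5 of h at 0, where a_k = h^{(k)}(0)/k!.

L = 6 + (-1 + 4·x + 5·x^2)·Dx  (order 1).
h: a_k = 1, 6, 30, 150, 750, 3750, …
ICs: h(0) = 1.

f: a_k = 1, 3, 9, 27, 81, 243, …
h₀=f(r): pull back L_f along r ⇒ L₀.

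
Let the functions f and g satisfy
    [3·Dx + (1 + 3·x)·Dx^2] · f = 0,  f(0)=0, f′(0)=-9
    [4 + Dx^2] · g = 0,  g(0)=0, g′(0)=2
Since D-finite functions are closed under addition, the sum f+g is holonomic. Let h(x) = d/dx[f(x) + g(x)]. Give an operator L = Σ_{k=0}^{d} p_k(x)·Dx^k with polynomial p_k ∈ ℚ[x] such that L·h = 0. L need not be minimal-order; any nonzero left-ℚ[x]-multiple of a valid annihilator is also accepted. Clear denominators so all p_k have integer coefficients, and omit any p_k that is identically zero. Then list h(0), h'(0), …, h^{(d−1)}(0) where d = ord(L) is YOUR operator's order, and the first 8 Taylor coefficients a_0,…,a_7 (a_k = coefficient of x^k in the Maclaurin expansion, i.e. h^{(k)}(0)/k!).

f: a_k = 0, -9, 27/2, -27, 243/4, -729/5, 729/2, -6561/7, …
g: a_k = 0, 2, 0, -4/3, 0, 4/15, 0, -8/315, …
L₀ := lclm(L_f,L_g); ord L₀ ≤ 2+2.
Derive L from L₀ (diff closure).
L = (348 + 144·x + 216·x^2) + (44 + 180·x + 216·x^2 + 216·x^3)·Dx + (87 + 36·x + 54·x^2)·Dx^2 + (11 + 45·x + 54·x^2 + 54·x^3)·Dx^3  (order 3).
h: a_k = -7, 27, -85, 243, -2183/3, 2187, -295253/45, 19683, …
ICs: h(0) = -7, h′(0) = 27, h′′(0) = -170.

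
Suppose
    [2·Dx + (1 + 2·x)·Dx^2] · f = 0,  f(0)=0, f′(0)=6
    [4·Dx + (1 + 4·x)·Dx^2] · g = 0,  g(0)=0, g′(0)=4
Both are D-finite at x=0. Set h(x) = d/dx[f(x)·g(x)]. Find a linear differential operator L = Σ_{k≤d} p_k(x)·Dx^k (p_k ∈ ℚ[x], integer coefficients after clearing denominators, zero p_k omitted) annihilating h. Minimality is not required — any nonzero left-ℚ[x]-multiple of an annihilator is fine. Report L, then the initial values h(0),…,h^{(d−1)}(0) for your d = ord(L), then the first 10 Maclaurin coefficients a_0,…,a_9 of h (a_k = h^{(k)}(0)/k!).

L = (160 + 768·x + 1024·x^2) + (264 + 2144·x + 5760·x^2 + 5120·x^3)·Dx + (64 + 720·x + 2976·x^2 + 5376·x^3 + 3584·x^4)·Dx^2 + (3 + 44·x + 252·x^2 + 704·x^3 + 960·x^4 + 512·x^5)·Dx^3  (order 3).
h: a_k = 0, 48, -216, 832, -3120, 58688/5, -223104/5, 1200128/7, -23262336/35, 272403968/105, …
ICs: h(0) = 0, h′(0) = 48, h′′(0) = -432.

f: a_k = 0, 6, -6, 8, -12, 96/5, -32, 384/7, -96, 512/3, …
g: a_k = 0, 4, -8, 64/3, -64, 1024/5, -2048/3, 16384/7, -8192, 262144/9, …
L₀ := L_f ⊗_s L_g (sym. prod.), ord ≤ 4.
Differentiate: ansatz ord ≤ ord L₀ ⇒ L.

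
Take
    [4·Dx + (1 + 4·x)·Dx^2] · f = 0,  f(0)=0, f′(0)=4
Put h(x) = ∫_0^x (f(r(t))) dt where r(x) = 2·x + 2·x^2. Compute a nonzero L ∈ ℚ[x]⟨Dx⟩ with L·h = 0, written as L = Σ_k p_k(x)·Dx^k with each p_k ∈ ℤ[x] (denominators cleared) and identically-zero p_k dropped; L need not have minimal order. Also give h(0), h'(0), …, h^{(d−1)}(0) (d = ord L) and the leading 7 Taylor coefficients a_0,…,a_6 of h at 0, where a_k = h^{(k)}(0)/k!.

f: a_k = 0, 4, -8, 64/3, -64, 1024/5, -2048/3, …
Change of var in L_f (x↦r) gives L₀.
h=∫h₀ ⇒ L = L₀·Dx.
L = (6 + 16·x + 16·x^2)·Dx^2 + (1 + 10·x + 24·x^2 + 16·x^3)·Dx^3  (order 3).
h: a_k = 0, 0, 4, -8, 80/3, -544/5, 7424/15, …
ICs: h(0) = 0, h′(0) = 0, h′′(0) = 8.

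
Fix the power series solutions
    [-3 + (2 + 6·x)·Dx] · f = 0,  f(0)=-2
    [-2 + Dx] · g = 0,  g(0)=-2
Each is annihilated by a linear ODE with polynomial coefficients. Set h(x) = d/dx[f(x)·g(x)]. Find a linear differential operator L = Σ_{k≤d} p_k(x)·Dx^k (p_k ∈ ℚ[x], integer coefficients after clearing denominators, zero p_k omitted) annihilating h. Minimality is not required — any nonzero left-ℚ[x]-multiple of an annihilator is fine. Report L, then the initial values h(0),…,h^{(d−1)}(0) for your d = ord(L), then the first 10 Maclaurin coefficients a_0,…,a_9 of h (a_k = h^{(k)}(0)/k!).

L = (31 + 168·x + 144·x^2) + (-14 - 66·x - 72·x^2)·Dx  (order 1).
h: a_k = 14, 31, 181/4, 241/24, 13279/192, -276497/1920, 9930589/23040, -56288873/46080, 18061579639/5160960, -934003019009/92897280, …
ICs: h(0) = 14.

f: a_k = -2, -3, 9/4, -27/8, 405/64, -1701/128, 15309/512, -72171/1024, 2814669/16384, -14073345/32768, …
g: a_k = -2, -4, -4, -8/3, -4/3, -8/15, -8/45, -16/315, -4/315, -8/2835, …
L₀ := L_f ⊗_s L_g (sym. prod.), ord ≤ 1.
h=h₀': d/dx-closure on L₀ ⇒ L.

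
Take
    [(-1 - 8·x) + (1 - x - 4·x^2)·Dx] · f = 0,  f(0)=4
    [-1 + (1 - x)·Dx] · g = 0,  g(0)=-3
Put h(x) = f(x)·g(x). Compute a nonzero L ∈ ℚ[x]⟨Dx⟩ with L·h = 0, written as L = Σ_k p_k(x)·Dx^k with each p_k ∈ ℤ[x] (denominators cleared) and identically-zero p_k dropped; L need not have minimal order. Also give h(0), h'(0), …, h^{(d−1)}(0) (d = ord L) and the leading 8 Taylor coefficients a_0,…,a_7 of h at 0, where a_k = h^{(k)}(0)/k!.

L = (-2 - 6·x + 12·x^2) + (1 - 2·x - 3·x^2 + 4·x^3)·Dx  (order 1).
h: a_k = -12, -24, -84, -192, -540, -1320, -3492, -8784, …
ICs: h(0) = -12.

f: a_k = 4, 4, 20, 36, 116, 260, 724, 1764, …
g: a_k = -3, -3, -3, -3, -3, -3, -3, -3, …
h₀=f·g: eliminate ⇒ L₀, order ≤ 1·1.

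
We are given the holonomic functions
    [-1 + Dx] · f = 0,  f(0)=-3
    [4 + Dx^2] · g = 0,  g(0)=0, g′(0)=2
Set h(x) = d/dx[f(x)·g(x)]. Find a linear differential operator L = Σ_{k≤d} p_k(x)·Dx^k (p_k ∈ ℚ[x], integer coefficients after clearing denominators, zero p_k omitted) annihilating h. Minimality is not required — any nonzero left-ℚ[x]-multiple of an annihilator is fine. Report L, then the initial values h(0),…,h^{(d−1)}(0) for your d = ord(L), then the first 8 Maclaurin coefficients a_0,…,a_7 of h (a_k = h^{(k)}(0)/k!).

L = 5 - 2·Dx + Dx^2  (order 2).
h: a_k = -6, -12, 3, 12, 19/4, -11/10, -139/120, -1/5, …
ICs: h(0) = -6, h′(0) = -12.

f: a_k = -3, -3, -3/2, -1/2, -1/8, -1/40, -1/240, -1/1680, …
g: a_k = 0, 2, 0, -4/3, 0, 4/15, 0, -8/315, …
Product ⇒ symmetric product L₀, ord ≤ 2.
Differentiate: ansatz ord ≤ ord L₀ ⇒ L.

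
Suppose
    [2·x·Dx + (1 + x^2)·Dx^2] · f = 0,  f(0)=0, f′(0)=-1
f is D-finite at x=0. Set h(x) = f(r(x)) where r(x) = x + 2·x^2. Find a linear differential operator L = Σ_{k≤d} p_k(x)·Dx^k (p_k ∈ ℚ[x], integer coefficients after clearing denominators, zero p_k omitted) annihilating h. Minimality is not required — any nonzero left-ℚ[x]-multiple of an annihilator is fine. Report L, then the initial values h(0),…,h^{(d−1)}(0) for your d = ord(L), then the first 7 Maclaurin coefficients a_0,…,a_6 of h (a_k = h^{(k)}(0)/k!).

L = (-4 + 2·x + 16·x^2 + 48·x^3 + 48·x^4)·Dx + (1 + 4·x + x^2 + 8·x^3 + 20·x^4 + 16·x^5)·Dx^2  (order 2).
h: a_k = 0, -1, -2, 1/3, 2, 19/5, 2/3, …
ICs: h(0) = 0, h′(0) = -1.

f: a_k = 0, -1, 0, 1/3, 0, -1/5, 0, …
f∘r: x↦r, Dx↦Dx/r' in L_f ⇒ L₀.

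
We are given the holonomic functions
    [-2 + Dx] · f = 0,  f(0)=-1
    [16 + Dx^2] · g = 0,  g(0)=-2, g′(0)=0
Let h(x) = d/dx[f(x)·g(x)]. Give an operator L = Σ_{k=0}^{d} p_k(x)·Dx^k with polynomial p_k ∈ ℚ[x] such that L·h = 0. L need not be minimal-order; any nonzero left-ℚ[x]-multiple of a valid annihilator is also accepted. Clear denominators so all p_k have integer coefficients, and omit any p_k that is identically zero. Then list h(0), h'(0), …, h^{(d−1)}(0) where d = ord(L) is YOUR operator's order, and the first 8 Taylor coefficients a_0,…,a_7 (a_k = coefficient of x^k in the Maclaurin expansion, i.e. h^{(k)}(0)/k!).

f: a_k = -1, -2, -2, -4/3, -2/3, -4/15, -4/45, -8/315, …
g: a_k = -2, 0, 16, 0, -64/3, 0, 512/45, 0, …
f·g: L₀ = L_f ⊗_s L_g, ord ≤ 1·2.
h=h₀': d/dx-closure on L₀ ⇒ L.
L = 20 - 4·Dx + Dx^2  (order 2).
h: a_k = 4, -24, -88, -112/3, 328/3, 624/5, 464/45, -16864/315, …
ICs: h(0) = 4, h′(0) = -24.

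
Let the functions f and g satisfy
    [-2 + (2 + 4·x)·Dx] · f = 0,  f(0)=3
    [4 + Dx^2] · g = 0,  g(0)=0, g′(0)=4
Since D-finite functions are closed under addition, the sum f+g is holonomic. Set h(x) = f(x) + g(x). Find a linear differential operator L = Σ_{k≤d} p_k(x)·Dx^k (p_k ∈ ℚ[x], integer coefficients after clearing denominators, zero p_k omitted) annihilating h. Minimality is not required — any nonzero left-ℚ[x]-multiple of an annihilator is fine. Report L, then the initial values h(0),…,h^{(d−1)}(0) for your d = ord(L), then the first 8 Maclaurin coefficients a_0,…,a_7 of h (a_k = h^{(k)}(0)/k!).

f: a_k = 3, 3, -3/2, 3/2, -15/8, 21/8, -63/16, 99/16, …
g: a_k = 0, 4, 0, -8/3, 0, 8/15, 0, -16/315, …
Weyl lclm of L_f,L_g ⇒ L₀ (ord ≤ 3).
L = (-28 - 64·x - 64·x^2) + (12 + 88·x + 192·x^2 + 128·x^3)·Dx + (-7 - 16·x - 16·x^2)·Dx^2 + (3 + 22·x + 48·x^2 + 32·x^3)·Dx^3  (order 3).
h: a_k = 3, 7, -3/2, -7/6, -15/8, 379/120, -63/16, 30929/5040, …
ICs: h(0) = 3, h′(0) = 7, h′′(0) = -3.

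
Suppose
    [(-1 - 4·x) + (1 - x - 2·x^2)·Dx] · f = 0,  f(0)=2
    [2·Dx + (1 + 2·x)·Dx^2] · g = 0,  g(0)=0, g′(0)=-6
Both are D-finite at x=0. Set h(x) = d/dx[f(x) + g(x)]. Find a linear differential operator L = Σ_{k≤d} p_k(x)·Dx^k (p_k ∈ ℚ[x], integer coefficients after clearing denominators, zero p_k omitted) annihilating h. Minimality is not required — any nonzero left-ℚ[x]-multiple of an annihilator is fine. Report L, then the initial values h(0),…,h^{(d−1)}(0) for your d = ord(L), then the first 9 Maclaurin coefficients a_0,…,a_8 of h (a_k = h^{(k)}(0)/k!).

L = (54 + 228·x + 432·x^2 + 288·x^3 + 192·x^4) + (11 + 124·x + 464·x^2 + 704·x^3 + 592·x^4 + 320·x^5)·Dx + (-4 - 19·x - 17·x^2 + 42·x^3 + 116·x^4 + 136·x^5 + 64·x^6)·Dx^2  (order 2).
h: a_k = -4, 24, 6, 136, 114, 708, 806, 3504, 4602, …
ICs: h(0) = -4, h′(0) = 24.

f: a_k = 2, 2, 6, 10, 22, 42, 86, 170, 342, …
g: a_k = 0, -6, 6, -8, 12, -96/5, 32, -384/7, 96, …
Weyl lclm of L_f,L_g ⇒ L₀ (ord ≤ 3).
Differentiate: ansatz ord ≤ ord L₀ ⇒ L.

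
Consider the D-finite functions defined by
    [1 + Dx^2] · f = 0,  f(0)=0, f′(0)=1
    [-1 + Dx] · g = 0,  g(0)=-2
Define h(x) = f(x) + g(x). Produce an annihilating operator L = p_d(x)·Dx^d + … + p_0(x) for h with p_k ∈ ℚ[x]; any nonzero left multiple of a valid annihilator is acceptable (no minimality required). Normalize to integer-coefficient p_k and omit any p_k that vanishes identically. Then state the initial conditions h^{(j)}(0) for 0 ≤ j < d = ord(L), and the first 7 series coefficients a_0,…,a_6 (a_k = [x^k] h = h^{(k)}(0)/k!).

f: a_k = 0, 1, 0, -1/6, 0, 1/120, 0, …
g: a_k = -2, -2, -1, -1/3, -1/12, -1/60, -1/360, …
f+g: L₀ = lclm(L_f,L_g), ord ≤ 2+1.
L = -1 + Dx - Dx^2 + Dx^3  (order 3).
h: a_k = -2, -1, -1, -1/2, -1/12, -1/120, -1/360, …
ICs: h(0) = -2, h′(0) = -1, h′′(0) = -2.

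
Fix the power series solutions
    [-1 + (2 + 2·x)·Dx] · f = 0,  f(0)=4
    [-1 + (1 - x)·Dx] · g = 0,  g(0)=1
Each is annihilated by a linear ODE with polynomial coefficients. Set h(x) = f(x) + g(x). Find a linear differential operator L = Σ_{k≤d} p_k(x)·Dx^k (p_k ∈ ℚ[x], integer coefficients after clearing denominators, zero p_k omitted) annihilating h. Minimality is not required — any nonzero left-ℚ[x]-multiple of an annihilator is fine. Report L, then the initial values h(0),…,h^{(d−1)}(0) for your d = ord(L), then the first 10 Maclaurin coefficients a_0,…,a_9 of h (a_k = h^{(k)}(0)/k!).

f: a_k = 4, 2, -1/2, 1/4, -5/32, 7/64, -21/256, 33/512, -429/8192, 715/16384, …
g: a_k = 1, 1, 1, 1, 1, 1, 1, 1, 1, 1, …
h₀=f+g: left-lcm gives L₀, ord ≤ 2.
L = (5 + 3·x) + (-9 - 14·x - 9·x^2)·Dx + (2 + 6·x - 2·x^2 - 6·x^3)·Dx^2  (order 2).
h: a_k = 5, 3, 1/2, 5/4, 27/32, 71/64, 235/256, 545/512, 7763/8192, 17099/16384, …
ICs: h(0) = 5, h′(0) = 3.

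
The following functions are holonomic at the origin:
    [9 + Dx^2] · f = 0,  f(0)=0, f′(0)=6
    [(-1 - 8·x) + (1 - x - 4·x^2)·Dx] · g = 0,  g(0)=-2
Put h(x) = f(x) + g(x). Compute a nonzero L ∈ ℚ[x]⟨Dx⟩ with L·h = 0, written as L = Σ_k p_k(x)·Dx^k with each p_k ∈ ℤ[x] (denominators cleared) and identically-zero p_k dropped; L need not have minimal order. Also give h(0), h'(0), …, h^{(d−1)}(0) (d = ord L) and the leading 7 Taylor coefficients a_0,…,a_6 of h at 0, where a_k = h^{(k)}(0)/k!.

f: a_k = 0, 6, 0, -9, 0, 81/20, 0, …
g: a_k = -2, -2, -10, -18, -58, -130, -362, …
L₀ := lclm(L_f,L_g); ord L₀ ≤ 2+1.
L = (-567 - 4806·x - 3321·x^2 - 9936·x^3 - 6480·x^4 - 10368·x^5) + (171 - 117·x - 441·x^2 + 135·x^3 - 540·x^4 - 3888·x^5 - 5184·x^6)·Dx + (-63 - 534·x - 369·x^2 - 1104·x^3 - 720·x^4 - 1152·x^5)·Dx^2 + (19 - 13·x - 49·x^2 + 15·x^3 - 60·x^4 - 432·x^5 - 576·x^6)·Dx^3  (order 3).
h: a_k = -2, 4, -10, -27, -58, -2519/20, -362, …
ICs: h(0) = -2, h′(0) = 4, h′′(0) = -20.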